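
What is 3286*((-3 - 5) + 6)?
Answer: -6572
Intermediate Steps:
3286*((-3 - 5) + 6) = 3286*(-8 + 6) = 3286*(-2) = -6572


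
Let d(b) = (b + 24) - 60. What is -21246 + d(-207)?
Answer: -21489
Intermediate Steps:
d(b) = -36 + b (d(b) = (24 + b) - 60 = -36 + b)
-21246 + d(-207) = -21246 + (-36 - 207) = -21246 - 243 = -21489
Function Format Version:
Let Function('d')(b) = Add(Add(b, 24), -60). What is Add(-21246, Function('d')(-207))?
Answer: -21489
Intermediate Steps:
Function('d')(b) = Add(-36, b) (Function('d')(b) = Add(Add(24, b), -60) = Add(-36, b))
Add(-21246, Function('d')(-207)) = Add(-21246, Add(-36, -207)) = Add(-21246, -243) = -21489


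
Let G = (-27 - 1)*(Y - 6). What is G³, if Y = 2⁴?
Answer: -21952000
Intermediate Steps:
Y = 16
G = -280 (G = (-27 - 1)*(16 - 6) = -28*10 = -280)
G³ = (-280)³ = -21952000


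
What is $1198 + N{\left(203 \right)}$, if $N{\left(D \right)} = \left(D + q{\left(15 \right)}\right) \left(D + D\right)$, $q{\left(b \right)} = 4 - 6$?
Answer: $82804$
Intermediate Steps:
$q{\left(b \right)} = -2$ ($q{\left(b \right)} = 4 - 6 = -2$)
$N{\left(D \right)} = 2 D \left(-2 + D\right)$ ($N{\left(D \right)} = \left(D - 2\right) \left(D + D\right) = \left(-2 + D\right) 2 D = 2 D \left(-2 + D\right)$)
$1198 + N{\left(203 \right)} = 1198 + 2 \cdot 203 \left(-2 + 203\right) = 1198 + 2 \cdot 203 \cdot 201 = 1198 + 81606 = 82804$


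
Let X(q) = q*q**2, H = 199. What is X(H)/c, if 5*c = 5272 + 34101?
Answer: 39402995/39373 ≈ 1000.8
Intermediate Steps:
X(q) = q**3
c = 39373/5 (c = (5272 + 34101)/5 = (1/5)*39373 = 39373/5 ≈ 7874.6)
X(H)/c = 199**3/(39373/5) = 7880599*(5/39373) = 39402995/39373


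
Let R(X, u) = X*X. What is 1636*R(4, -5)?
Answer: 26176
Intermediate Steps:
R(X, u) = X**2
1636*R(4, -5) = 1636*4**2 = 1636*16 = 26176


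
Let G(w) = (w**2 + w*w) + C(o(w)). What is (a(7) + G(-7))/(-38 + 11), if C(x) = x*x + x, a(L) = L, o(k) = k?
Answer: -49/9 ≈ -5.4444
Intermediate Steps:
C(x) = x + x**2 (C(x) = x**2 + x = x + x**2)
G(w) = 2*w**2 + w*(1 + w) (G(w) = (w**2 + w*w) + w*(1 + w) = (w**2 + w**2) + w*(1 + w) = 2*w**2 + w*(1 + w))
(a(7) + G(-7))/(-38 + 11) = (7 - 7*(1 + 3*(-7)))/(-38 + 11) = (7 - 7*(1 - 21))/(-27) = (7 - 7*(-20))*(-1/27) = (7 + 140)*(-1/27) = 147*(-1/27) = -49/9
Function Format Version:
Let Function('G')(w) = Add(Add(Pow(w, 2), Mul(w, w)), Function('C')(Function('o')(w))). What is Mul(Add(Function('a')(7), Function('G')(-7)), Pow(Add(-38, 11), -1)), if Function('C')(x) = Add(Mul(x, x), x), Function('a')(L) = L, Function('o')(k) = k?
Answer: Rational(-49, 9) ≈ -5.4444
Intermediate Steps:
Function('C')(x) = Add(x, Pow(x, 2)) (Function('C')(x) = Add(Pow(x, 2), x) = Add(x, Pow(x, 2)))
Function('G')(w) = Add(Mul(2, Pow(w, 2)), Mul(w, Add(1, w))) (Function('G')(w) = Add(Add(Pow(w, 2), Mul(w, w)), Mul(w, Add(1, w))) = Add(Add(Pow(w, 2), Pow(w, 2)), Mul(w, Add(1, w))) = Add(Mul(2, Pow(w, 2)), Mul(w, Add(1, w))))
Mul(Add(Function('a')(7), Function('G')(-7)), Pow(Add(-38, 11), -1)) = Mul(Add(7, Mul(-7, Add(1, Mul(3, -7)))), Pow(Add(-38, 11), -1)) = Mul(Add(7, Mul(-7, Add(1, -21))), Pow(-27, -1)) = Mul(Add(7, Mul(-7, -20)), Rational(-1, 27)) = Mul(Add(7, 140), Rational(-1, 27)) = Mul(147, Rational(-1, 27)) = Rational(-49, 9)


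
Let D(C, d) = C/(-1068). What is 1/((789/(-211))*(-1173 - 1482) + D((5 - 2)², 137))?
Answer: 75116/745746387 ≈ 0.00010073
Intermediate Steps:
D(C, d) = -C/1068 (D(C, d) = C*(-1/1068) = -C/1068)
1/((789/(-211))*(-1173 - 1482) + D((5 - 2)², 137)) = 1/((789/(-211))*(-1173 - 1482) - (5 - 2)²/1068) = 1/((789*(-1/211))*(-2655) - 1/1068*3²) = 1/(-789/211*(-2655) - 1/1068*9) = 1/(2094795/211 - 3/356) = 1/(745746387/75116) = 75116/745746387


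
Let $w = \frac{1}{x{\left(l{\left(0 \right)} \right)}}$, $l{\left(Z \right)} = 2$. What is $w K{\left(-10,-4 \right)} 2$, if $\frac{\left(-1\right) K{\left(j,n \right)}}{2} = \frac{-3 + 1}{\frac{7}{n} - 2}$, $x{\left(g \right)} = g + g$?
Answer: $- \frac{8}{15} \approx -0.53333$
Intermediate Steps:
$x{\left(g \right)} = 2 g$
$K{\left(j,n \right)} = \frac{4}{-2 + \frac{7}{n}}$ ($K{\left(j,n \right)} = - 2 \frac{-3 + 1}{\frac{7}{n} - 2} = - 2 \left(- \frac{2}{-2 + \frac{7}{n}}\right) = \frac{4}{-2 + \frac{7}{n}}$)
$w = \frac{1}{4}$ ($w = \frac{1}{2 \cdot 2} = \frac{1}{4} \approx 0.25$)
$w K{\left(-10,-4 \right)} 2 = \frac{\left(-4\right) \left(-4\right) \frac{1}{-7 + 2 \left(-4\right)} 2}{4} = \frac{\left(-4\right) \left(-4\right) \frac{1}{-7 - 8} \cdot 2}{4} = \frac{\left(-4\right) \left(-4\right) \frac{1}{-15} \cdot 2}{4} = \frac{\left(-4\right) \left(-4\right) \left(- \frac{1}{15}\right) 2}{4} = \frac{\left(- \frac{16}{15}\right) 2}{4} = \frac{1}{4} \left(- \frac{32}{15}\right) = - \frac{8}{15}$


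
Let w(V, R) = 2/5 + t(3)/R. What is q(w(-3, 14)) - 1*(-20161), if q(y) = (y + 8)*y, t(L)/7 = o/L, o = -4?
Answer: 4535761/225 ≈ 20159.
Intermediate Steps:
t(L) = -28/L (t(L) = 7*(-4/L) = -28/L)
w(V, R) = ⅖ - 28/(3*R) (w(V, R) = 2/5 + (-28/3)/R = 2*(⅕) + (-28*⅓)/R = ⅖ - 28/(3*R))
q(y) = y*(8 + y) (q(y) = (8 + y)*y = y*(8 + y))
q(w(-3, 14)) - 1*(-20161) = ((2/15)*(-70 + 3*14)/14)*(8 + (2/15)*(-70 + 3*14)/14) - 1*(-20161) = ((2/15)*(1/14)*(-70 + 42))*(8 + (2/15)*(1/14)*(-70 + 42)) + 20161 = ((2/15)*(1/14)*(-28))*(8 + (2/15)*(1/14)*(-28)) + 20161 = -4*(8 - 4/15)/15 + 20161 = -4/15*116/15 + 20161 = -464/225 + 20161 = 4535761/225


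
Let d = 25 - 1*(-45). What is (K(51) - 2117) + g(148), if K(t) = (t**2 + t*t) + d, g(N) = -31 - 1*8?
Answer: 3116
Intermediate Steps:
g(N) = -39 (g(N) = -31 - 8 = -39)
d = 70 (d = 25 + 45 = 70)
K(t) = 70 + 2*t**2 (K(t) = (t**2 + t*t) + 70 = (t**2 + t**2) + 70 = 2*t**2 + 70 = 70 + 2*t**2)
(K(51) - 2117) + g(148) = ((70 + 2*51**2) - 2117) - 39 = ((70 + 2*2601) - 2117) - 39 = ((70 + 5202) - 2117) - 39 = (5272 - 2117) - 39 = 3155 - 39 = 3116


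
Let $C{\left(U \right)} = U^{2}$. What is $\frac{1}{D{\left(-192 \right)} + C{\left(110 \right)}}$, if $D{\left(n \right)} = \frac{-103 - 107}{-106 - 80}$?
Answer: $\frac{31}{375135} \approx 8.2637 \cdot 10^{-5}$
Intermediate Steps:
$D{\left(n \right)} = \frac{35}{31}$ ($D{\left(n \right)} = - \frac{210}{-186} = \left(-210\right) \left(- \frac{1}{186}\right) = \frac{35}{31}$)
$\frac{1}{D{\left(-192 \right)} + C{\left(110 \right)}} = \frac{1}{\frac{35}{31} + 110^{2}} = \frac{1}{\frac{35}{31} + 12100} = \frac{1}{\frac{375135}{31}} = \frac{31}{375135}$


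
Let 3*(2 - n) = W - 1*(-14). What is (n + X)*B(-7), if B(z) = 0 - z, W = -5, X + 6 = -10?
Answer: -119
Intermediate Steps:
X = -16 (X = -6 - 10 = -16)
B(z) = -z
n = -1 (n = 2 - (-5 - 1*(-14))/3 = 2 - (-5 + 14)/3 = 2 - 1/3*9 = 2 - 3 = -1)
(n + X)*B(-7) = (-1 - 16)*(-1*(-7)) = -17*7 = -119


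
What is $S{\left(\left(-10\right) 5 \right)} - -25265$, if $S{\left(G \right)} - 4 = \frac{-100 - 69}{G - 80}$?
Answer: $\frac{252703}{10} \approx 25270.0$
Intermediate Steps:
$S{\left(G \right)} = 4 - \frac{169}{-80 + G}$ ($S{\left(G \right)} = 4 + \frac{-100 - 69}{G - 80} = 4 - \frac{169}{-80 + G}$)
$S{\left(\left(-10\right) 5 \right)} - -25265 = \frac{-489 + 4 \left(\left(-10\right) 5\right)}{-80 - 50} - -25265 = \frac{-489 + 4 \left(-50\right)}{-80 - 50} + 25265 = \frac{-489 - 200}{-130} + 25265 = \left(- \frac{1}{130}\right) \left(-689\right) + 25265 = \frac{53}{10} + 25265 = \frac{252703}{10}$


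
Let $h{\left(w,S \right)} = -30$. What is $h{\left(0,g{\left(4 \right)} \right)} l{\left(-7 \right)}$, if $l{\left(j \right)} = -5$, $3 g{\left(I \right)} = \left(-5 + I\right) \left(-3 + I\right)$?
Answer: $150$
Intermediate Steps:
$g{\left(I \right)} = \frac{\left(-5 + I\right) \left(-3 + I\right)}{3}$
$h{\left(0,g{\left(4 \right)} \right)} l{\left(-7 \right)} = \left(-30\right) \left(-5\right) = 150$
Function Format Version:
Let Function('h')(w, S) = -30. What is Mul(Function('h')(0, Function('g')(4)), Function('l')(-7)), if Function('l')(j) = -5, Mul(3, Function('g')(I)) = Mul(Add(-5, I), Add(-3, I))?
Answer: 150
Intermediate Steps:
Function('g')(I) = Mul(Rational(1, 3), Add(-5, I), Add(-3, I)) (Function('g')(I) = Mul(Rational(1, 3), Mul(Add(-5, I), Add(-3, I))) = Mul(Rational(1, 3), Add(-5, I), Add(-3, I)))
Mul(Function('h')(0, Function('g')(4)), Function('l')(-7)) = Mul(-30, -5) = 150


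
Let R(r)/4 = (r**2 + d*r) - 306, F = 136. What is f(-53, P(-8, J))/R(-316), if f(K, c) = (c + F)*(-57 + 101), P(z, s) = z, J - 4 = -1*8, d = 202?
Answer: 704/17859 ≈ 0.039420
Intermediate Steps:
J = -4 (J = 4 - 1*8 = 4 - 8 = -4)
f(K, c) = 5984 + 44*c (f(K, c) = (c + 136)*(-57 + 101) = (136 + c)*44 = 5984 + 44*c)
R(r) = -1224 + 4*r**2 + 808*r (R(r) = 4*((r**2 + 202*r) - 306) = 4*(-306 + r**2 + 202*r) = -1224 + 4*r**2 + 808*r)
f(-53, P(-8, J))/R(-316) = (5984 + 44*(-8))/(-1224 + 4*(-316)**2 + 808*(-316)) = (5984 - 352)/(-1224 + 4*99856 - 255328) = 5632/(-1224 + 399424 - 255328) = 5632/142872 = 5632*(1/142872) = 704/17859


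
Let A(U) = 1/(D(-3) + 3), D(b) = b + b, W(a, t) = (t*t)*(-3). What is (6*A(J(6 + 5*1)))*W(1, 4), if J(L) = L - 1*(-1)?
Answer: 96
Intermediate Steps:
J(L) = 1 + L (J(L) = L + 1 = 1 + L)
W(a, t) = -3*t² (W(a, t) = t²*(-3) = -3*t²)
D(b) = 2*b
A(U) = -⅓ (A(U) = 1/(2*(-3) + 3) = 1/(-6 + 3) = 1/(-3) = -⅓)
(6*A(J(6 + 5*1)))*W(1, 4) = (6*(-⅓))*(-3*4²) = -(-6)*16 = -2*(-48) = 96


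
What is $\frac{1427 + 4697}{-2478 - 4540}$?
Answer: $- \frac{3062}{3509} \approx -0.87261$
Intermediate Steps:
$\frac{1427 + 4697}{-2478 - 4540} = \frac{6124}{-7018} = 6124 \left(- \frac{1}{7018}\right) = - \frac{3062}{3509}$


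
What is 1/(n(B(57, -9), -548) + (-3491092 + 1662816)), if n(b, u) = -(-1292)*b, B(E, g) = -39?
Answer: -1/1878664 ≈ -5.3229e-7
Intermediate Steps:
n(b, u) = 1292*b
1/(n(B(57, -9), -548) + (-3491092 + 1662816)) = 1/(1292*(-39) + (-3491092 + 1662816)) = 1/(-50388 - 1828276) = 1/(-1878664) = -1/1878664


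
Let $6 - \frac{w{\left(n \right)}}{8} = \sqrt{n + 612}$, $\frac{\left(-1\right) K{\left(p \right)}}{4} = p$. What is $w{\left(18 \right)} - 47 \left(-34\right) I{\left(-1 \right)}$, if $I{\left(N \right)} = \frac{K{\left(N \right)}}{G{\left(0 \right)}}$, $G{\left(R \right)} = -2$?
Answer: $-3148 - 24 \sqrt{70} \approx -3348.8$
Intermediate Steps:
$K{\left(p \right)} = - 4 p$
$w{\left(n \right)} = 48 - 8 \sqrt{612 + n}$ ($w{\left(n \right)} = 48 - 8 \sqrt{n + 612} = 48 - 8 \sqrt{612 + n}$)
$I{\left(N \right)} = 2 N$ ($I{\left(N \right)} = \frac{\left(-4\right) N}{-2} = - 4 N \left(- \frac{1}{2}\right) = 2 N$)
$w{\left(18 \right)} - 47 \left(-34\right) I{\left(-1 \right)} = \left(48 - 8 \sqrt{612 + 18}\right) - 47 \left(-34\right) 2 \left(-1\right) = \left(48 - 8 \sqrt{630}\right) - \left(-1598\right) \left(-2\right) = \left(48 - 8 \cdot 3 \sqrt{70}\right) - 3196 = \left(48 - 24 \sqrt{70}\right) - 3196 = -3148 - 24 \sqrt{70}$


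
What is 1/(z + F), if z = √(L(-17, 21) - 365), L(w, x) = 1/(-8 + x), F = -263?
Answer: -3419/903941 - 2*I*√15418/903941 ≈ -0.0037823 - 0.00027473*I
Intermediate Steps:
z = 2*I*√15418/13 (z = √(1/(-8 + 21) - 365) = √(1/13 - 365) = √(-4744/13) = 2*I*√15418/13 ≈ 19.103*I)
1/(z + F) = 1/(2*I*√15418/13 - 263) = 1/(-263 + 2*I*√15418/13)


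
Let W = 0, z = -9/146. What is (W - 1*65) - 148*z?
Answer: -4079/73 ≈ -55.877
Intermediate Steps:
z = -9/146 (z = -9*1/146 = -9/146 ≈ -0.061644)
(W - 1*65) - 148*z = (0 - 1*65) - 148*(-9/146) = (0 - 65) + 666/73 = -65 + 666/73 = -4079/73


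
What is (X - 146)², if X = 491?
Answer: 119025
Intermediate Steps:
(X - 146)² = (491 - 146)² = 345² = 119025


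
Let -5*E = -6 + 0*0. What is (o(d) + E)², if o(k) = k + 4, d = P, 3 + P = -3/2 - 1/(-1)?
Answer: 289/100 ≈ 2.8900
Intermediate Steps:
P = -7/2 (P = -3 + (-3/2 - 1/(-1)) = -3 + (-3*½ - 1*(-1)) = -3 + (-3/2 + 1) = -3 - ½ = -7/2 ≈ -3.5000)
d = -7/2 ≈ -3.5000
o(k) = 4 + k
E = 6/5 (E = -(-6 + 0*0)/5 = -(-6 + 0)/5 = -⅕*(-6) = 6/5 ≈ 1.2000)
(o(d) + E)² = ((4 - 7/2) + 6/5)² = (½ + 6/5)² = (17/10)² = 289/100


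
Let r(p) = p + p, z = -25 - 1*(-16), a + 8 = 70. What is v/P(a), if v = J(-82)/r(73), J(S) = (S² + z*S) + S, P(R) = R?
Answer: 1845/2263 ≈ 0.81529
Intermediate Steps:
a = 62 (a = -8 + 70 = 62)
z = -9 (z = -25 + 16 = -9)
r(p) = 2*p
J(S) = S² - 8*S (J(S) = (S² - 9*S) + S = S² - 8*S)
v = 3690/73 (v = (-82*(-8 - 82))/((2*73)) = -82*(-90)/146 = 7380*(1/146) = 3690/73 ≈ 50.548)
v/P(a) = (3690/73)/62 = (3690/73)*(1/62) = 1845/2263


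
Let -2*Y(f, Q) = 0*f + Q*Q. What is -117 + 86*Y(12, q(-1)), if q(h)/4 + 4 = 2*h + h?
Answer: -33829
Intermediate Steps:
q(h) = -16 + 12*h (q(h) = -16 + 4*(2*h + h) = -16 + 4*(3*h) = -16 + 12*h)
Y(f, Q) = -Q²/2 (Y(f, Q) = -(0*f + Q*Q)/2 = -(0 + Q²)/2 = -Q²/2)
-117 + 86*Y(12, q(-1)) = -117 + 86*(-(-16 + 12*(-1))²/2) = -117 + 86*(-(-16 - 12)²/2) = -117 + 86*(-½*(-28)²) = -117 + 86*(-½*784) = -117 + 86*(-392) = -117 - 33712 = -33829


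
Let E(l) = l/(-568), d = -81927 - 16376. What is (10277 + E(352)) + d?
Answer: -6249890/71 ≈ -88027.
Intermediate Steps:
d = -98303
E(l) = -l/568 (E(l) = l*(-1/568) = -l/568)
(10277 + E(352)) + d = (10277 - 1/568*352) - 98303 = (10277 - 44/71) - 98303 = 729623/71 - 98303 = -6249890/71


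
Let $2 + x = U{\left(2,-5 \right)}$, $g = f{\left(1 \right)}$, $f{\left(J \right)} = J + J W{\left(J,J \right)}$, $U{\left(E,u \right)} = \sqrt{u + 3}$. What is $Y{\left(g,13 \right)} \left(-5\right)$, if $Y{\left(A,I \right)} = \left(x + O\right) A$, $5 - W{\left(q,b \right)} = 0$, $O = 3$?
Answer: $-30 - 30 i \sqrt{2} \approx -30.0 - 42.426 i$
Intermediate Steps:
$W{\left(q,b \right)} = 5$ ($W{\left(q,b \right)} = 5 - 0 = 5 + 0 = 5$)
$U{\left(E,u \right)} = \sqrt{3 + u}$
$f{\left(J \right)} = 6 J$ ($f{\left(J \right)} = J + J 5 = J + 5 J = 6 J$)
$g = 6$ ($g = 6 \cdot 1 = 6$)
$x = -2 + i \sqrt{2}$ ($x = -2 + \sqrt{3 - 5} = -2 + \sqrt{-2} = -2 + i \sqrt{2} \approx -2.0 + 1.4142 i$)
$Y{\left(A,I \right)} = A \left(1 + i \sqrt{2}\right)$ ($Y{\left(A,I \right)} = \left(\left(-2 + i \sqrt{2}\right) + 3\right) A = \left(1 + i \sqrt{2}\right) A = A \left(1 + i \sqrt{2}\right)$)
$Y{\left(g,13 \right)} \left(-5\right) = 6 \left(1 + i \sqrt{2}\right) \left(-5\right) = \left(6 + 6 i \sqrt{2}\right) \left(-5\right) = -30 - 30 i \sqrt{2}$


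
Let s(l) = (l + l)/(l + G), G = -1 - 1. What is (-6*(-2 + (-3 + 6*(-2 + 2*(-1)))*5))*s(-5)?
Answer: 8220/7 ≈ 1174.3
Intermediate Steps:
G = -2
s(l) = 2*l/(-2 + l) (s(l) = (l + l)/(l - 2) = (2*l)/(-2 + l) = 2*l/(-2 + l))
(-6*(-2 + (-3 + 6*(-2 + 2*(-1)))*5))*s(-5) = (-6*(-2 + (-3 + 6*(-2 + 2*(-1)))*5))*(2*(-5)/(-2 - 5)) = (-6*(-2 + (-3 + 6*(-2 - 2))*5))*(2*(-5)/(-7)) = (-6*(-2 + (-3 + 6*(-4))*5))*(2*(-5)*(-⅐)) = -6*(-2 + (-3 - 24)*5)*(10/7) = -6*(-2 - 27*5)*(10/7) = -6*(-2 - 135)*(10/7) = -6*(-137)*(10/7) = 822*(10/7) = 8220/7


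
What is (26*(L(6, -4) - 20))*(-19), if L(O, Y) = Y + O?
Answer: 8892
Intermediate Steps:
L(O, Y) = O + Y
(26*(L(6, -4) - 20))*(-19) = (26*((6 - 4) - 20))*(-19) = (26*(2 - 20))*(-19) = (26*(-18))*(-19) = -468*(-19) = 8892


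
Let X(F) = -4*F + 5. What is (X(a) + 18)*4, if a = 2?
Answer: 60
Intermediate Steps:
X(F) = 5 - 4*F
(X(a) + 18)*4 = ((5 - 4*2) + 18)*4 = ((5 - 8) + 18)*4 = (-3 + 18)*4 = 15*4 = 60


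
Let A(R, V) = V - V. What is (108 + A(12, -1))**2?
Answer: 11664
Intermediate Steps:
A(R, V) = 0
(108 + A(12, -1))**2 = (108 + 0)**2 = 108**2 = 11664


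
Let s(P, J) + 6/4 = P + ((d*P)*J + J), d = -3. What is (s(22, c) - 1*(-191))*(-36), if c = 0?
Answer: -7614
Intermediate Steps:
s(P, J) = -3/2 + J + P - 3*J*P (s(P, J) = -3/2 + (P + ((-3*P)*J + J)) = -3/2 + (P + (-3*J*P + J)) = -3/2 + (P + (J - 3*J*P)) = -3/2 + (J + P - 3*J*P) = -3/2 + J + P - 3*J*P)
(s(22, c) - 1*(-191))*(-36) = ((-3/2 + 0 + 22 - 3*0*22) - 1*(-191))*(-36) = ((-3/2 + 0 + 22 + 0) + 191)*(-36) = (41/2 + 191)*(-36) = (423/2)*(-36) = -7614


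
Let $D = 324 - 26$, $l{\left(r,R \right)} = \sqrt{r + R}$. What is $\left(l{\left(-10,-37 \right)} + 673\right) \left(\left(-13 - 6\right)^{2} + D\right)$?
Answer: $443507 + 659 i \sqrt{47} \approx 4.4351 \cdot 10^{5} + 4517.9 i$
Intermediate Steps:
$l{\left(r,R \right)} = \sqrt{R + r}$
$D = 298$ ($D = 324 - 26 = 298$)
$\left(l{\left(-10,-37 \right)} + 673\right) \left(\left(-13 - 6\right)^{2} + D\right) = \left(\sqrt{-37 - 10} + 673\right) \left(\left(-13 - 6\right)^{2} + 298\right) = \left(\sqrt{-47} + 673\right) \left(\left(-19\right)^{2} + 298\right) = \left(i \sqrt{47} + 673\right) \left(361 + 298\right) = \left(673 + i \sqrt{47}\right) 659 = 443507 + 659 i \sqrt{47}$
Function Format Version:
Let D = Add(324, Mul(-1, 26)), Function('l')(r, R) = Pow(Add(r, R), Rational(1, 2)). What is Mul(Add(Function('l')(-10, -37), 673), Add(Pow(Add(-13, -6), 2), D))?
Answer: Add(443507, Mul(659, I, Pow(47, Rational(1, 2)))) ≈ Add(4.4351e+5, Mul(4517.9, I))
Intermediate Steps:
Function('l')(r, R) = Pow(Add(R, r), Rational(1, 2))
D = 298 (D = Add(324, -26) = 298)
Mul(Add(Function('l')(-10, -37), 673), Add(Pow(Add(-13, -6), 2), D)) = Mul(Add(Pow(Add(-37, -10), Rational(1, 2)), 673), Add(Pow(Add(-13, -6), 2), 298)) = Mul(Add(Pow(-47, Rational(1, 2)), 673), Add(Pow(-19, 2), 298)) = Mul(Add(Mul(I, Pow(47, Rational(1, 2))), 673), Add(361, 298)) = Mul(Add(673, Mul(I, Pow(47, Rational(1, 2)))), 659) = Add(443507, Mul(659, I, Pow(47, Rational(1, 2))))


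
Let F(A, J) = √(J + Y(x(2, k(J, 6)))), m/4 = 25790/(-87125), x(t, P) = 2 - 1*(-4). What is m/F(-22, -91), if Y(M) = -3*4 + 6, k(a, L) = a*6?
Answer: 20632*I*√97/1690225 ≈ 0.12022*I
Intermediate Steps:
k(a, L) = 6*a
x(t, P) = 6 (x(t, P) = 2 + 4 = 6)
Y(M) = -6 (Y(M) = -12 + 6 = -6)
m = -20632/17425 (m = 4*(25790/(-87125)) = 4*(25790*(-1/87125)) = 4*(-5158/17425) = -20632/17425 ≈ -1.1840)
F(A, J) = √(-6 + J) (F(A, J) = √(J - 6) = √(-6 + J))
m/F(-22, -91) = -20632/(17425*√(-6 - 91)) = -20632*(-I*√97/97)/17425 = -(-20632)*I*√97/1690225 = 20632*I*√97/1690225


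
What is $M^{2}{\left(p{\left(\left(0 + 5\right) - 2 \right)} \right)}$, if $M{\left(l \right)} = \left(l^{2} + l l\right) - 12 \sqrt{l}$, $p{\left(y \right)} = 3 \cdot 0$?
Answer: $0$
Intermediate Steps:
$p{\left(y \right)} = 0$
$M{\left(l \right)} = - 12 \sqrt{l} + 2 l^{2}$ ($M{\left(l \right)} = \left(l^{2} + l^{2}\right) - 12 \sqrt{l} = 2 l^{2} - 12 \sqrt{l} = - 12 \sqrt{l} + 2 l^{2}$)
$M^{2}{\left(p{\left(\left(0 + 5\right) - 2 \right)} \right)} = \left(- 12 \sqrt{0} + 2 \cdot 0^{2}\right)^{2} = \left(\left(-12\right) 0 + 2 \cdot 0\right)^{2} = \left(0 + 0\right)^{2} = 0^{2} = 0$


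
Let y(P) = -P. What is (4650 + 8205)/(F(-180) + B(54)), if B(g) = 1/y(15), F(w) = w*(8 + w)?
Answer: 192825/464399 ≈ 0.41521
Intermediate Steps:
B(g) = -1/15 (B(g) = 1/(-1*15) = 1/(-15) = -1/15)
(4650 + 8205)/(F(-180) + B(54)) = (4650 + 8205)/(-180*(8 - 180) - 1/15) = 12855/(-180*(-172) - 1/15) = 12855/(30960 - 1/15) = 12855/(464399/15) = 12855*(15/464399) = 192825/464399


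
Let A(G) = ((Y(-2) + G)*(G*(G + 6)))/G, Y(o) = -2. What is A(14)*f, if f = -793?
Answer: -190320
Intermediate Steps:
A(G) = (-2 + G)*(6 + G) (A(G) = ((-2 + G)*(G*(G + 6)))/G = ((-2 + G)*(G*(6 + G)))/G = (G*(-2 + G)*(6 + G))/G = (-2 + G)*(6 + G))
A(14)*f = (-12 + 14² + 4*14)*(-793) = (-12 + 196 + 56)*(-793) = 240*(-793) = -190320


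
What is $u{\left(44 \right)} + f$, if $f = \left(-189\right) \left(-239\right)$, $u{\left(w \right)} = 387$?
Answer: $45558$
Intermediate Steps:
$f = 45171$
$u{\left(44 \right)} + f = 387 + 45171 = 45558$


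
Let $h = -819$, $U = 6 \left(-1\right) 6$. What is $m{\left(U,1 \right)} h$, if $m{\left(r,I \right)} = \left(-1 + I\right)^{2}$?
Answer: $0$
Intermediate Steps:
$U = -36$ ($U = \left(-6\right) 6 = -36$)
$m{\left(U,1 \right)} h = \left(-1 + 1\right)^{2} \left(-819\right) = 0^{2} \left(-819\right) = 0 \left(-819\right) = 0$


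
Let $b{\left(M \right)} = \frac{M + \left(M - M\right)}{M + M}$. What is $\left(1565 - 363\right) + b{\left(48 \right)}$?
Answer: $\frac{2405}{2} \approx 1202.5$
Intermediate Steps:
$b{\left(M \right)} = \frac{1}{2}$ ($b{\left(M \right)} = \frac{M + 0}{2 M} = M \frac{1}{2 M} = \frac{1}{2}$)
$\left(1565 - 363\right) + b{\left(48 \right)} = \left(1565 - 363\right) + \frac{1}{2} = 1202 + \frac{1}{2} = \frac{2405}{2}$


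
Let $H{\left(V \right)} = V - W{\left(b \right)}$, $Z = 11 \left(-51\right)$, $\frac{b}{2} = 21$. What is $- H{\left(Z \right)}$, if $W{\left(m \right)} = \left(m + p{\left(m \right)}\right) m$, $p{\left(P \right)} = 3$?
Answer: $2451$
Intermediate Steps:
$b = 42$ ($b = 2 \cdot 21 = 42$)
$Z = -561$
$W{\left(m \right)} = m \left(3 + m\right)$ ($W{\left(m \right)} = \left(m + 3\right) m = \left(3 + m\right) m = m \left(3 + m\right)$)
$H{\left(V \right)} = -1890 + V$ ($H{\left(V \right)} = V - 42 \left(3 + 42\right) = V - 42 \cdot 45 = V - 1890 = -1890 + V$)
$- H{\left(Z \right)} = - (-1890 - 561) = \left(-1\right) \left(-2451\right) = 2451$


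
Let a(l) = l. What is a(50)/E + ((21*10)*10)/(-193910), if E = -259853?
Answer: -55538680/5038809523 ≈ -0.011022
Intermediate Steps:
a(50)/E + ((21*10)*10)/(-193910) = 50/(-259853) + ((21*10)*10)/(-193910) = 50*(-1/259853) + (210*10)*(-1/193910) = -50/259853 + 2100*(-1/193910) = -50/259853 - 210/19391 = -55538680/5038809523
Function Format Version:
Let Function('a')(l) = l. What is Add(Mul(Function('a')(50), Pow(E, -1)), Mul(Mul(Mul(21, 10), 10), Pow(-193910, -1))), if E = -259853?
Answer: Rational(-55538680, 5038809523) ≈ -0.011022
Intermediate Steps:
Add(Mul(Function('a')(50), Pow(E, -1)), Mul(Mul(Mul(21, 10), 10), Pow(-193910, -1))) = Add(Mul(50, Pow(-259853, -1)), Mul(Mul(Mul(21, 10), 10), Pow(-193910, -1))) = Add(Mul(50, Rational(-1, 259853)), Mul(Mul(210, 10), Rational(-1, 193910))) = Add(Rational(-50, 259853), Mul(2100, Rational(-1, 193910))) = Add(Rational(-50, 259853), Rational(-210, 19391)) = Rational(-55538680, 5038809523)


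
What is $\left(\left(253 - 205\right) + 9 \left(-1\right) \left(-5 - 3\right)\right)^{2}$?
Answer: $14400$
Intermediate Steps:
$\left(\left(253 - 205\right) + 9 \left(-1\right) \left(-5 - 3\right)\right)^{2} = \left(48 - -72\right)^{2} = \left(48 + 72\right)^{2} = 120^{2} = 14400$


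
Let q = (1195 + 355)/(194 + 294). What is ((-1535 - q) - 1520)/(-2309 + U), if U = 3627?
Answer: -746195/321592 ≈ -2.3203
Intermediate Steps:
q = 775/244 (q = 1550/488 = 1550*(1/488) = 775/244 ≈ 3.1762)
((-1535 - q) - 1520)/(-2309 + U) = ((-1535 - 1*775/244) - 1520)/(-2309 + 3627) = ((-1535 - 775/244) - 1520)/1318 = (-375315/244 - 1520)*(1/1318) = -746195/244*1/1318 = -746195/321592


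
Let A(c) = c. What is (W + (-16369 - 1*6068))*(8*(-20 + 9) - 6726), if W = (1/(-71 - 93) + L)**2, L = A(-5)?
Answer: 2053710677977/13448 ≈ 1.5272e+8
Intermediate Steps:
L = -5
W = 674041/26896 (W = (1/(-71 - 93) - 5)**2 = (1/(-164) - 5)**2 = (-1/164 - 5)**2 = (-821/164)**2 = 674041/26896 ≈ 25.061)
(W + (-16369 - 1*6068))*(8*(-20 + 9) - 6726) = (674041/26896 + (-16369 - 1*6068))*(8*(-20 + 9) - 6726) = (674041/26896 + (-16369 - 6068))*(8*(-11) - 6726) = (674041/26896 - 22437)*(-88 - 6726) = -602791511/26896*(-6814) = 2053710677977/13448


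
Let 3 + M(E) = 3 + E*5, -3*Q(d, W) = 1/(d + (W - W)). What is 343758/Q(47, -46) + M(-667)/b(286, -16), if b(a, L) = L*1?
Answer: -775514713/16 ≈ -4.8470e+7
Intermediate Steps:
Q(d, W) = -1/(3*d) (Q(d, W) = -1/(3*(d + (W - W))) = -1/(3*(d + 0)) = -1/(3*d))
b(a, L) = L
M(E) = 5*E (M(E) = -3 + (3 + E*5) = -3 + (3 + 5*E) = 5*E)
343758/Q(47, -46) + M(-667)/b(286, -16) = 343758/((-⅓/47)) + (5*(-667))/(-16) = 343758/((-⅓*1/47)) - 3335*(-1/16) = 343758/(-1/141) + 3335/16 = 343758*(-141) + 3335/16 = -48469878 + 3335/16 = -775514713/16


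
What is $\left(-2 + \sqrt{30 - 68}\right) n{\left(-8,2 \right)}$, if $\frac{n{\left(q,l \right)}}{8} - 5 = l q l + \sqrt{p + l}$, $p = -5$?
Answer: $8 \left(2 - i \sqrt{38}\right) \left(27 - i \sqrt{3}\right) \approx 346.58 - 1359.2 i$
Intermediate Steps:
$n{\left(q,l \right)} = 40 + 8 \sqrt{-5 + l} + 8 q l^{2}$ ($n{\left(q,l \right)} = 40 + 8 \left(l q l + \sqrt{-5 + l}\right) = 40 + 8 \left(q l^{2} + \sqrt{-5 + l}\right) = 40 + 8 \left(\sqrt{-5 + l} + q l^{2}\right) = 40 + \left(8 \sqrt{-5 + l} + 8 q l^{2}\right) = 40 + 8 \sqrt{-5 + l} + 8 q l^{2}$)
$\left(-2 + \sqrt{30 - 68}\right) n{\left(-8,2 \right)} = \left(-2 + \sqrt{30 - 68}\right) \left(40 + 8 \sqrt{-5 + 2} + 8 \left(-8\right) 2^{2}\right) = \left(-2 + \sqrt{-38}\right) \left(40 + 8 \sqrt{-3} + 8 \left(-8\right) 4\right) = \left(-2 + i \sqrt{38}\right) \left(40 + 8 i \sqrt{3} - 256\right) = \left(-2 + i \sqrt{38}\right) \left(-216 + 8 i \sqrt{3}\right) = \left(-216 + 8 i \sqrt{3}\right) \left(-2 + i \sqrt{38}\right)$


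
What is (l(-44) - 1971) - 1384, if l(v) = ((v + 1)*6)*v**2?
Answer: -502843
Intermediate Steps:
l(v) = v**2*(6 + 6*v) (l(v) = ((1 + v)*6)*v**2 = (6 + 6*v)*v**2 = v**2*(6 + 6*v))
(l(-44) - 1971) - 1384 = (6*(-44)**2*(1 - 44) - 1971) - 1384 = (6*1936*(-43) - 1971) - 1384 = (-499488 - 1971) - 1384 = -501459 - 1384 = -502843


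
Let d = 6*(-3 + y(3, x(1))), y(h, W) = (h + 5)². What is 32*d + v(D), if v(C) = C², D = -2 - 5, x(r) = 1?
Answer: 11761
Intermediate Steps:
D = -7
y(h, W) = (5 + h)²
d = 366 (d = 6*(-3 + (5 + 3)²) = 6*(-3 + 8²) = 6*(-3 + 64) = 6*61 = 366)
32*d + v(D) = 32*366 + (-7)² = 11712 + 49 = 11761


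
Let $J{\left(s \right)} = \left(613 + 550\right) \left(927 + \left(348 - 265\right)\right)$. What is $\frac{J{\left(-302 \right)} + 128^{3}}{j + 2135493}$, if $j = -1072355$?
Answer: $\frac{1635891}{531569} \approx 3.0775$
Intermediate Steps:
$J{\left(s \right)} = 1174630$ ($J{\left(s \right)} = 1163 \left(927 + \left(348 - 265\right)\right) = 1163 \left(927 + 83\right) = 1163 \cdot 1010 = 1174630$)
$\frac{J{\left(-302 \right)} + 128^{3}}{j + 2135493} = \frac{1174630 + 128^{3}}{-1072355 + 2135493} = \frac{1174630 + 2097152}{1063138} = 3271782 \cdot \frac{1}{1063138} = \frac{1635891}{531569}$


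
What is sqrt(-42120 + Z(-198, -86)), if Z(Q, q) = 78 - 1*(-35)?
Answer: I*sqrt(42007) ≈ 204.96*I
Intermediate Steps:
Z(Q, q) = 113 (Z(Q, q) = 78 + 35 = 113)
sqrt(-42120 + Z(-198, -86)) = sqrt(-42120 + 113) = sqrt(-42007) = I*sqrt(42007)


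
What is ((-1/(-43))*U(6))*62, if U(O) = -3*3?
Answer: -558/43 ≈ -12.977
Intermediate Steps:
U(O) = -9
((-1/(-43))*U(6))*62 = (-1/(-43)*(-9))*62 = (-1*(-1/43)*(-9))*62 = ((1/43)*(-9))*62 = -9/43*62 = -558/43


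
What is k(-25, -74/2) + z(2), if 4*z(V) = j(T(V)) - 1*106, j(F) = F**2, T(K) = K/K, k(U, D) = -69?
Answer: -381/4 ≈ -95.250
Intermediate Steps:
T(K) = 1
z(V) = -105/4 (z(V) = (1**2 - 1*106)/4 = (1 - 106)/4 = (1/4)*(-105) = -105/4)
k(-25, -74/2) + z(2) = -69 - 105/4 = -381/4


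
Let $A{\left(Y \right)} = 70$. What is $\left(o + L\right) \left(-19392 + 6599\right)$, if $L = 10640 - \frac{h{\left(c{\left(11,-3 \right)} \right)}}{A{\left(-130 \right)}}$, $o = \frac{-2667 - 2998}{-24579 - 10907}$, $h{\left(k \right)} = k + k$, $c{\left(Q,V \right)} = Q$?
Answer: $- \frac{15368805804627}{112910} \approx -1.3612 \cdot 10^{8}$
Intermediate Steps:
$h{\left(k \right)} = 2 k$
$o = \frac{515}{3226}$ ($o = - \frac{5665}{-35486} = \left(-5665\right) \left(- \frac{1}{35486}\right) = \frac{515}{3226} \approx 0.15964$)
$L = \frac{372389}{35}$ ($L = 10640 - \frac{2 \cdot 11}{70} = 10640 - 22 \cdot \frac{1}{70} = 10640 - \frac{11}{35} = \frac{372389}{35} \approx 10640.0$)
$\left(o + L\right) \left(-19392 + 6599\right) = \left(\frac{515}{3226} + \frac{372389}{35}\right) \left(-19392 + 6599\right) = \frac{1201344939}{112910} \left(-12793\right) = - \frac{15368805804627}{112910}$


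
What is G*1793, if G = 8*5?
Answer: 71720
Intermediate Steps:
G = 40
G*1793 = 40*1793 = 71720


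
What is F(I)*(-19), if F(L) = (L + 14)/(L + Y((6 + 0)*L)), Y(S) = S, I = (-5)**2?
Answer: -741/175 ≈ -4.2343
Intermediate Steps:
I = 25
F(L) = (14 + L)/(7*L) (F(L) = (L + 14)/(L + (6 + 0)*L) = (14 + L)/(L + 6*L) = (14 + L)/((7*L)) = (14 + L)*(1/(7*L)) = (14 + L)/(7*L))
F(I)*(-19) = ((1/7)*(14 + 25)/25)*(-19) = ((1/7)*(1/25)*39)*(-19) = (39/175)*(-19) = -741/175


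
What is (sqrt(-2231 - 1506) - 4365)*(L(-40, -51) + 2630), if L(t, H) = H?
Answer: -11257335 + 2579*I*sqrt(3737) ≈ -1.1257e+7 + 1.5766e+5*I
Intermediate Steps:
(sqrt(-2231 - 1506) - 4365)*(L(-40, -51) + 2630) = (sqrt(-2231 - 1506) - 4365)*(-51 + 2630) = (sqrt(-3737) - 4365)*2579 = (I*sqrt(3737) - 4365)*2579 = (-4365 + I*sqrt(3737))*2579 = -11257335 + 2579*I*sqrt(3737)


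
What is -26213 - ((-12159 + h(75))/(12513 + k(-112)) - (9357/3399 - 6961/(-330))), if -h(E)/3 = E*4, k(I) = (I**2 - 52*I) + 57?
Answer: -6884903613484/262895655 ≈ -26189.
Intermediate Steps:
k(I) = 57 + I**2 - 52*I
h(E) = -12*E (h(E) = -3*E*4 = -12*E)
-26213 - ((-12159 + h(75))/(12513 + k(-112)) - (9357/3399 - 6961/(-330))) = -26213 - ((-12159 - 12*75)/(12513 + (57 + (-112)**2 - 52*(-112))) - (9357/3399 - 6961/(-330))) = -26213 - ((-12159 - 900)/(12513 + (57 + 12544 + 5824)) - (9357*(1/3399) - 6961*(-1/330))) = -26213 - (-13059/(12513 + 18425) - (3119/1133 + 6961/330)) = -26213 - (-13059/30938 - 1*810553/33990) = -26213 - (-13059*1/30938 - 810553/33990) = -26213 - (-13059/30938 - 810553/33990) = -26213 - 1*(-6380191031/262895655) = -26213 + 6380191031/262895655 = -6884903613484/262895655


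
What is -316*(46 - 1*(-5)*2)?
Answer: -17696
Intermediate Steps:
-316*(46 - 1*(-5)*2) = -316*(46 - (-5)*2) = -316*(46 - 1*(-10)) = -316*(46 + 10) = -316*56 = -17696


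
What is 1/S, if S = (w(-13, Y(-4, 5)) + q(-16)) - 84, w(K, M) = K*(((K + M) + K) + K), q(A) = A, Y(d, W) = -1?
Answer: 1/420 ≈ 0.0023810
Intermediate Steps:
w(K, M) = K*(M + 3*K) (w(K, M) = K*((M + 2*K) + K) = K*(M + 3*K))
S = 420 (S = (-13*(-1 + 3*(-13)) - 16) - 84 = (-13*(-1 - 39) - 16) - 84 = (-13*(-40) - 16) - 84 = (520 - 16) - 84 = 504 - 84 = 420)
1/S = 1/420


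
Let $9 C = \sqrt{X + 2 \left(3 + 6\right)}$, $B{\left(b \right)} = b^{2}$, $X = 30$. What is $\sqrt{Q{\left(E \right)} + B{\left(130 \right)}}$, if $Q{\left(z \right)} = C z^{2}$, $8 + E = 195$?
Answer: $\frac{2 \sqrt{38025 + 34969 \sqrt{3}}}{3} \approx 209.33$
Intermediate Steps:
$E = 187$ ($E = -8 + 195 = 187$)
$C = \frac{4 \sqrt{3}}{9}$ ($C = \frac{\sqrt{30 + 2 \left(3 + 6\right)}}{9} = \frac{\sqrt{30 + 2 \cdot 9}}{9} = \frac{\sqrt{30 + 18}}{9} = \frac{\sqrt{48}}{9} = \frac{4 \sqrt{3}}{9} \approx 0.7698$)
$Q{\left(z \right)} = \frac{4 \sqrt{3} z^{2}}{9}$ ($Q{\left(z \right)} = \frac{4 \sqrt{3}}{9} z^{2} = \frac{4 \sqrt{3} z^{2}}{9}$)
$\sqrt{Q{\left(E \right)} + B{\left(130 \right)}} = \sqrt{\frac{4 \sqrt{3} \cdot 187^{2}}{9} + 130^{2}} = \sqrt{\frac{4}{9} \sqrt{3} \cdot 34969 + 16900} = \sqrt{\frac{139876 \sqrt{3}}{9} + 16900} = \sqrt{16900 + \frac{139876 \sqrt{3}}{9}}$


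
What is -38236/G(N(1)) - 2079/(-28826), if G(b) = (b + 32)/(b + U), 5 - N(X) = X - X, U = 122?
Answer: -19996881707/152366 ≈ -1.3124e+5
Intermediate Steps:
N(X) = 5 (N(X) = 5 - (X - X) = 5 - 1*0 = 5 + 0 = 5)
G(b) = (32 + b)/(122 + b) (G(b) = (b + 32)/(b + 122) = (32 + b)/(122 + b))
-38236/G(N(1)) - 2079/(-28826) = -38236*(122 + 5)/(32 + 5) - 2079/(-28826) = -38236/(37/127) - 2079*(-1/28826) = -38236/((1/127)*37) + 297/4118 = -38236/37/127 + 297/4118 = -38236*127/37 + 297/4118 = -4855972/37 + 297/4118 = -19996881707/152366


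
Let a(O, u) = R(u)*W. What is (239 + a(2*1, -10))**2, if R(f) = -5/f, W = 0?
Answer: 57121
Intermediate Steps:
a(O, u) = 0 (a(O, u) = -5/u*0 = 0)
(239 + a(2*1, -10))**2 = (239 + 0)**2 = 239**2 = 57121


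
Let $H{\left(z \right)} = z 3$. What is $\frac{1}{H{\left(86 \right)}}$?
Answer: $\frac{1}{258} \approx 0.003876$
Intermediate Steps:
$H{\left(z \right)} = 3 z$
$\frac{1}{H{\left(86 \right)}} = \frac{1}{3 \cdot 86} = \frac{1}{258}$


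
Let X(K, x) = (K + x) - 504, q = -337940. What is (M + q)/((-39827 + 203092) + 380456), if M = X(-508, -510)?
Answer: -339462/543721 ≈ -0.62433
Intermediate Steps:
X(K, x) = -504 + K + x
M = -1522 (M = -504 - 508 - 510 = -1522)
(M + q)/((-39827 + 203092) + 380456) = (-1522 - 337940)/((-39827 + 203092) + 380456) = -339462/(163265 + 380456) = -339462/543721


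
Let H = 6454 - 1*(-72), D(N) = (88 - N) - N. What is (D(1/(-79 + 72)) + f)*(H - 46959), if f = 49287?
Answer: -13974736491/7 ≈ -1.9964e+9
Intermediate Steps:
D(N) = 88 - 2*N
H = 6526 (H = 6454 + 72 = 6526)
(D(1/(-79 + 72)) + f)*(H - 46959) = ((88 - 2/(-79 + 72)) + 49287)*(6526 - 46959) = ((88 - 2/(-7)) + 49287)*(-40433) = ((88 - 2*(-⅐)) + 49287)*(-40433) = ((88 + 2/7) + 49287)*(-40433) = (618/7 + 49287)*(-40433) = (345627/7)*(-40433) = -13974736491/7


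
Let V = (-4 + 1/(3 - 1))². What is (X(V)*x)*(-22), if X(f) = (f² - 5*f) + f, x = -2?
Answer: 17787/4 ≈ 4446.8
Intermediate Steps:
V = 49/4 (V = (-4 + 1/2)² = (-4 + ½)² = (-7/2)² = 49/4 ≈ 12.250)
X(f) = f² - 4*f
(X(V)*x)*(-22) = ((49*(-4 + 49/4)/4)*(-2))*(-22) = (((49/4)*(33/4))*(-2))*(-22) = ((1617/16)*(-2))*(-22) = -1617/8*(-22) = 17787/4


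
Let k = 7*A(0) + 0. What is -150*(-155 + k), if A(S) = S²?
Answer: 23250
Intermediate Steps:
k = 0 (k = 7*0² + 0 = 7*0 + 0 = 0 + 0 = 0)
-150*(-155 + k) = -150*(-155 + 0) = -150*(-155) = 23250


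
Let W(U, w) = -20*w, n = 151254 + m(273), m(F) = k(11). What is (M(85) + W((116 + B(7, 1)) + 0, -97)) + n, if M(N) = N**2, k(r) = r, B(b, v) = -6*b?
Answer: 160430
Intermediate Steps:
m(F) = 11
n = 151265 (n = 151254 + 11 = 151265)
(M(85) + W((116 + B(7, 1)) + 0, -97)) + n = (85**2 - 20*(-97)) + 151265 = (7225 + 1940) + 151265 = 9165 + 151265 = 160430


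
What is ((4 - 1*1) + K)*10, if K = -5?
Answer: -20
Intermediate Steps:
((4 - 1*1) + K)*10 = ((4 - 1*1) - 5)*10 = ((4 - 1) - 5)*10 = (3 - 5)*10 = -2*10 = -20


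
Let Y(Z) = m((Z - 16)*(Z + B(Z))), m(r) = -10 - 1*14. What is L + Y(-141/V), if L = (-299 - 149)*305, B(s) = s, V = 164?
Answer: -136664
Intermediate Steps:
L = -136640 (L = -448*305 = -136640)
m(r) = -24 (m(r) = -10 - 14 = -24)
Y(Z) = -24
L + Y(-141/V) = -136640 - 24 = -136664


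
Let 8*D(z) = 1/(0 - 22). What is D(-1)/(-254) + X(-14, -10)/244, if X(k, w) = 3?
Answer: 33589/2726944 ≈ 0.012317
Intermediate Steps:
D(z) = -1/176 (D(z) = 1/(8*(0 - 22)) = (⅛)/(-22) = (⅛)*(-1/22) = -1/176)
D(-1)/(-254) + X(-14, -10)/244 = -1/176/(-254) + 3/244 = -1/176*(-1/254) + 3*(1/244) = 1/44704 + 3/244 = 33589/2726944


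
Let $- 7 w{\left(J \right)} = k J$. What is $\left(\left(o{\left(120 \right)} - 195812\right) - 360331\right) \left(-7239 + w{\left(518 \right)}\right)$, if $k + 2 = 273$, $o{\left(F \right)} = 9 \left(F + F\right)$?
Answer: $15119858019$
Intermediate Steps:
$o{\left(F \right)} = 18 F$ ($o{\left(F \right)} = 9 \cdot 2 F = 18 F$)
$k = 271$ ($k = -2 + 273 = 271$)
$w{\left(J \right)} = - \frac{271 J}{7}$
$\left(\left(o{\left(120 \right)} - 195812\right) - 360331\right) \left(-7239 + w{\left(518 \right)}\right) = \left(\left(18 \cdot 120 - 195812\right) - 360331\right) \left(-7239 - 20054\right) = \left(\left(2160 - 195812\right) - 360331\right) \left(-7239 - 20054\right) = \left(-193652 - 360331\right) \left(-27293\right) = \left(-553983\right) \left(-27293\right) = 15119858019$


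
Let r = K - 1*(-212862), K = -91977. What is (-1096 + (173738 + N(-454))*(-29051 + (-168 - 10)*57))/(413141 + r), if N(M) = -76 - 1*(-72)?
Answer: -3404926347/267013 ≈ -12752.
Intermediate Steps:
N(M) = -4 (N(M) = -76 + 72 = -4)
r = 120885 (r = -91977 - 1*(-212862) = -91977 + 212862 = 120885)
(-1096 + (173738 + N(-454))*(-29051 + (-168 - 10)*57))/(413141 + r) = (-1096 + (173738 - 4)*(-29051 + (-168 - 10)*57))/(413141 + 120885) = (-1096 + 173734*(-29051 - 178*57))/534026 = (-1096 + 173734*(-29051 - 10146))*(1/534026) = (-1096 + 173734*(-39197))*(1/534026) = (-1096 - 6809851598)*(1/534026) = -6809852694*1/534026 = -3404926347/267013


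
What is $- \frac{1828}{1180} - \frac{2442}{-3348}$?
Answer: $- \frac{134941}{164610} \approx -0.81976$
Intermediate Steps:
$- \frac{1828}{1180} - \frac{2442}{-3348} = \left(-1828\right) \frac{1}{1180} - - \frac{407}{558} = - \frac{457}{295} + \frac{407}{558} = - \frac{134941}{164610}$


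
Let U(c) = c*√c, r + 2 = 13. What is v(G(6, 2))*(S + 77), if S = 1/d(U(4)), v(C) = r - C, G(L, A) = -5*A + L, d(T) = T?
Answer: 9255/8 ≈ 1156.9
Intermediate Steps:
r = 11 (r = -2 + 13 = 11)
U(c) = c^(3/2)
G(L, A) = L - 5*A
v(C) = 11 - C
S = ⅛ (S = 1/(4^(3/2)) = 1/8 = ⅛ ≈ 0.12500)
v(G(6, 2))*(S + 77) = (11 - (6 - 5*2))*(⅛ + 77) = (11 - (6 - 10))*(617/8) = (11 - 1*(-4))*(617/8) = (11 + 4)*(617/8) = 15*(617/8) = 9255/8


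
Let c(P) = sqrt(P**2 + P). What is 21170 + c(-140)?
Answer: 21170 + 2*sqrt(4865) ≈ 21310.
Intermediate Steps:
c(P) = sqrt(P + P**2)
21170 + c(-140) = 21170 + sqrt(-140*(1 - 140)) = 21170 + sqrt(-140*(-139)) = 21170 + sqrt(19460) = 21170 + 2*sqrt(4865)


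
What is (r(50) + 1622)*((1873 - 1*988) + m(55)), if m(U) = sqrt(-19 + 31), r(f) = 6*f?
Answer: 1700970 + 3844*sqrt(3) ≈ 1.7076e+6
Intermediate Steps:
m(U) = 2*sqrt(3) (m(U) = sqrt(12) = 2*sqrt(3))
(r(50) + 1622)*((1873 - 1*988) + m(55)) = (6*50 + 1622)*((1873 - 1*988) + 2*sqrt(3)) = (300 + 1622)*((1873 - 988) + 2*sqrt(3)) = 1922*(885 + 2*sqrt(3)) = 1700970 + 3844*sqrt(3)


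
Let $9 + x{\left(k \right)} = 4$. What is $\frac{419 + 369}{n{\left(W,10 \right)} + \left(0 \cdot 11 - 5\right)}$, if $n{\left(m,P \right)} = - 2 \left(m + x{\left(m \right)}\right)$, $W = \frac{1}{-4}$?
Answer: $\frac{1576}{11} \approx 143.27$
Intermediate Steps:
$x{\left(k \right)} = -5$ ($x{\left(k \right)} = -9 + 4 = -5$)
$W = - \frac{1}{4} \approx -0.25$
$n{\left(m,P \right)} = 10 - 2 m$ ($n{\left(m,P \right)} = - 2 \left(m - 5\right) = - 2 \left(-5 + m\right) = 10 - 2 m$)
$\frac{419 + 369}{n{\left(W,10 \right)} + \left(0 \cdot 11 - 5\right)} = \frac{419 + 369}{\left(10 - - \frac{1}{2}\right) + \left(0 \cdot 11 - 5\right)} = \frac{788}{\left(10 + \frac{1}{2}\right) + \left(0 - 5\right)} = \frac{788}{\frac{21}{2} - 5} = \frac{788}{\frac{11}{2}} = 788 \cdot \frac{2}{11} = \frac{1576}{11}$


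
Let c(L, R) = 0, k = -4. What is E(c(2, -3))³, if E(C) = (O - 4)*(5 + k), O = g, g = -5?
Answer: -729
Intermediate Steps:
O = -5
E(C) = -9 (E(C) = (-5 - 4)*(5 - 4) = -9*1 = -9)
E(c(2, -3))³ = (-9)³ = -729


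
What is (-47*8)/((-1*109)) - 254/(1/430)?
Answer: -11904604/109 ≈ -1.0922e+5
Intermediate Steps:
(-47*8)/((-1*109)) - 254/(1/430) = -376/(-109) - 254/1/430 = -376*(-1/109) - 254*430 = 376/109 - 109220 = -11904604/109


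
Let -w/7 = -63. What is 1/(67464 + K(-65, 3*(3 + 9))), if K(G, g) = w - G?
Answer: 1/67970 ≈ 1.4712e-5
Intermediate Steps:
w = 441 (w = -7*(-63) = 441)
K(G, g) = 441 - G
1/(67464 + K(-65, 3*(3 + 9))) = 1/(67464 + (441 - 1*(-65))) = 1/(67464 + (441 + 65)) = 1/(67464 + 506) = 1/67970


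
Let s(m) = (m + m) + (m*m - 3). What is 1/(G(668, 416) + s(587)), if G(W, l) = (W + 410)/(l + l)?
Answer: 416/143828379 ≈ 2.8923e-6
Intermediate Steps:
G(W, l) = (410 + W)/(2*l) (G(W, l) = (410 + W)/((2*l)) = (410 + W)*(1/(2*l)) = (410 + W)/(2*l))
s(m) = -3 + m² + 2*m (s(m) = 2*m + (m² - 3) = 2*m + (-3 + m²) = -3 + m² + 2*m)
1/(G(668, 416) + s(587)) = 1/((½)*(410 + 668)/416 + (-3 + 587² + 2*587)) = 1/((½)*(1/416)*1078 + (-3 + 344569 + 1174)) = 1/(539/416 + 345740) = 1/(143828379/416) = 416/143828379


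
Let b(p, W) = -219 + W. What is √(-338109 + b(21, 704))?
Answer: 2*I*√84406 ≈ 581.05*I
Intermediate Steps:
√(-338109 + b(21, 704)) = √(-338109 + (-219 + 704)) = √(-338109 + 485) = √(-337624) = 2*I*√84406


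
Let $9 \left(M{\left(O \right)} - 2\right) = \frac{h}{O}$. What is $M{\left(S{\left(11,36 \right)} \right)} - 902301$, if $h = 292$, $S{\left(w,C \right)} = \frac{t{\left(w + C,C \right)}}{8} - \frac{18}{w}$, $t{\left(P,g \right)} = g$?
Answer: $- \frac{511597109}{567} \approx -9.0229 \cdot 10^{5}$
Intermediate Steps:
$S{\left(w,C \right)} = - \frac{18}{w} + \frac{C}{8}$ ($S{\left(w,C \right)} = \frac{C}{8} - \frac{18}{w} = - \frac{18}{w} + \frac{C}{8}$)
$M{\left(O \right)} = 2 + \frac{292}{9 O}$ ($M{\left(O \right)} = 2 + \frac{292 \frac{1}{O}}{9} = 2 + \frac{292}{9 O}$)
$M{\left(S{\left(11,36 \right)} \right)} - 902301 = \left(2 + \frac{292}{9 \left(- \frac{18}{11} + \frac{1}{8} \cdot 36\right)}\right) - 902301 = \left(2 + \frac{292}{9 \left(\left(-18\right) \frac{1}{11} + \frac{9}{2}\right)}\right) - 902301 = \left(2 + \frac{292}{9 \left(- \frac{18}{11} + \frac{9}{2}\right)}\right) - 902301 = \left(2 + \frac{292}{9 \cdot \frac{63}{22}}\right) - 902301 = \left(2 + \frac{292}{9} \cdot \frac{22}{63}\right) - 902301 = \left(2 + \frac{6424}{567}\right) - 902301 = \frac{7558}{567} - 902301 = - \frac{511597109}{567}$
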